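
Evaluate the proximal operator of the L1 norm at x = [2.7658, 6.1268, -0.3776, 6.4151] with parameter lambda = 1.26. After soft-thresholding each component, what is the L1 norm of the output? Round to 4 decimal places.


Soft-thresholding with lambda = 1.26:
prox(2.7658) = sign(2.7658)*max(|2.7658| - 1.26, 0) = 1.5058
prox(6.1268) = sign(6.1268)*max(|6.1268| - 1.26, 0) = 4.8668
prox(-0.3776) = sign(-0.3776)*max(|-0.3776| - 1.26, 0) = 0.0
prox(6.4151) = sign(6.4151)*max(|6.4151| - 1.26, 0) = 5.1551
prox(x) = [1.5058, 4.8668, 0.0, 5.1551]
||prox(x)||_1 = 1.5058 + 4.8668 + 0.0 + 5.1551 = 11.5277


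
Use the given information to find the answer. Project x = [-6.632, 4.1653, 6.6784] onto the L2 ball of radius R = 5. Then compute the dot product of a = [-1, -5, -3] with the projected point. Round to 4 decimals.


Step 1: Compute ||x|| (intermediates to 6 decimals).
||x|| = sqrt((-6.632)^2 + 4.1653^2 + 6.6784^2) = 10.292433
Step 2: Project.
Since ||x|| > R, scale = R/||x|| = 5/10.292433 = 0.485794, proj(x) = scale * x
proj(x) = [-3.221786, 2.023478, 3.244327]
Step 3: Dot product.
a^T * proj(x) = -1*(-3.221786) - 5*2.023478 - 3*3.244327 = -16.6286


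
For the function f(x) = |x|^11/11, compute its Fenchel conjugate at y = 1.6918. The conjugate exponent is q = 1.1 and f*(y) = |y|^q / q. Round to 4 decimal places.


The conjugate exponent q satisfies 1/p + 1/q = 1.
p = 11, so q = 11/(11 - 1) = 1.1
|y|^q = 1.6918^1.1 = 1.7831
f*(1.6918) = 1.7831 / 1.1 = 1.621


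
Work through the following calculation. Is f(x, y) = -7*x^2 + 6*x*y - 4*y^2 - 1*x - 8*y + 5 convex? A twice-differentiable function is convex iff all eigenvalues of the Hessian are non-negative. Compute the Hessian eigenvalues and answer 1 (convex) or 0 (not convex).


The Hessian of f(x,y) = -7*x^2 + 6*x*y - 4*y^2 - 1*x - 8*y + 5 is:
H = [[-14, 6], [6, -8]]
Trace = -14 - 8 = -22
Determinant = -14*-8 - (6)^2 = 76
Discriminant = (-22)^2 - 4*76 = 180.0
Eigenvalues: lambda_1 = -17.7082, lambda_2 = -4.2918
The function is not convex.

0


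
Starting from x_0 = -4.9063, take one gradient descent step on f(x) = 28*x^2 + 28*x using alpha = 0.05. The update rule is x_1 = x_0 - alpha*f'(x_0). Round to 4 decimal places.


We compute the gradient at x_0 and apply the update.
f'(x) = 56*x + 28
f'(-4.9063) = 56*-4.9063 + 28 = -246.7528
x_1 = -4.9063 - 0.05*-246.7528 = 7.4313


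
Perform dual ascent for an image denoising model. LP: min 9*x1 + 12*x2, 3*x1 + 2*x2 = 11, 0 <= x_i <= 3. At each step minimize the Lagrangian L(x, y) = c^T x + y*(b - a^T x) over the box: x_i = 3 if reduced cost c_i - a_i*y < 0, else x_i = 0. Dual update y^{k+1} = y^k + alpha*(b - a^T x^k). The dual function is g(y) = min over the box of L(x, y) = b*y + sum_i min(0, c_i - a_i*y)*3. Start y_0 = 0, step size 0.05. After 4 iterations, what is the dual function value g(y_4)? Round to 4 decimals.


Dual ascent for LP: min 9*x1 + 12*x2, 3*x1 + 2*x2 = 11, 0 <= x_i <= 3
Step 1: y^k = 0.0, reduced costs: (9.0, 12.0)
  x^k = (0.0, 0.0), subgradient = b - a^T x = 11.0
  y^{k+1} = 0.0 + 0.05*11.0 = 0.55
Step 2: y^k = 0.55, reduced costs: (7.35, 10.9)
  x^k = (0.0, 0.0), subgradient = b - a^T x = 11.0
  y^{k+1} = 0.55 + 0.05*11.0 = 1.1
Step 3: y^k = 1.1, reduced costs: (5.7, 9.8)
  x^k = (0.0, 0.0), subgradient = b - a^T x = 11.0
  y^{k+1} = 1.1 + 0.05*11.0 = 1.65
Step 4: y^k = 1.65, reduced costs: (4.05, 8.7)
  x^k = (0.0, 0.0), subgradient = b - a^T x = 11.0
  y^{k+1} = 1.65 + 0.05*11.0 = 2.2
Dual objective at y_4 = 2.2: reduced costs (2.4, 7.6), box minimizer x = (0.0, 0.0)
g(y_4) = b*y + (c1 - a1*y)*x1 + (c2 - a2*y)*x2 = 11*2.2 + 2.4*0.0 + 7.6*0.0 = 24.2 + 0.0 + 0.0 = 24.2


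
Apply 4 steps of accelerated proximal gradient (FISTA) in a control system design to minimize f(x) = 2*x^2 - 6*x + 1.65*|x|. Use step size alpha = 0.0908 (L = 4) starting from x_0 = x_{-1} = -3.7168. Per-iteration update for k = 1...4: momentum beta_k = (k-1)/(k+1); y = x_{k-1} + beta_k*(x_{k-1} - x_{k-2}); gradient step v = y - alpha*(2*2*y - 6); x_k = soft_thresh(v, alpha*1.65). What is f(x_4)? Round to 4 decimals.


FISTA on f(x) = 2*x^2 - 6*x + 1.65*|x|
L = 4, alpha = 0.0908
Iteration 1: beta = 0.0, y = -3.7168 + 0.0*(-3.7168 + 3.7168) = -3.7168
  grad(y) = -20.8672, v = y - alpha*grad = -1.8221
  prox(v) = soft_thresh(-1.8221, 0.1498) = -1.6722
Iteration 2: beta = 0.3333, y = -1.6722 + 0.3333*(-1.6722 + 3.7168) = -0.9907
  grad(y) = -9.9629, v = y - alpha*grad = -0.0861
  prox(v) = soft_thresh(-0.0861, 0.1498) = 0.0
Iteration 3: beta = 0.5, y = 0.0 + 0.5*(0.0 + 1.6722) = 0.8361
  grad(y) = -2.6555, v = y - alpha*grad = 1.0772
  prox(v) = soft_thresh(1.0772, 0.1498) = 0.9274
Iteration 4: beta = 0.6, y = 0.9274 + 0.6*(0.9274 - 0.0) = 1.4839
  grad(y) = -0.0645, v = y - alpha*grad = 1.4897
  prox(v) = soft_thresh(1.4897, 0.1498) = 1.3399
f(x_4) = 2*1.3399^2 - 6*1.3399 + 1.65*|1.3399| = -2.2379


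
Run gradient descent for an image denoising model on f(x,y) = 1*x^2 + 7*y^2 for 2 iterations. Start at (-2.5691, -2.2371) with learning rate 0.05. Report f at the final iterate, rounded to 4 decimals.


Gradient descent on f(x,y) = 1*x^2 + 7*y^2.
Starting point: (-2.5691, -2.2371), alpha = 0.05
Step 1: grad_x = 2*1*-2.5691 = -5.1382, grad_y = 2*7*-2.2371 = -31.3194
  x_1 = -2.5691 - 0.05*-5.1382 = -2.3122
  y_1 = -2.2371 - 0.05*-31.3194 = -0.6711
Step 2: grad_x = 2*1*-2.3122 = -4.6244, grad_y = 2*7*-0.6711 = -9.3958
  x_2 = -2.3122 - 0.05*-4.6244 = -2.081
  y_2 = -0.6711 - 0.05*-9.3958 = -0.2013
f(-2.081, -0.2013) = 1*(-2.081)^2 + 7*(-0.2013)^2 = 4.6142


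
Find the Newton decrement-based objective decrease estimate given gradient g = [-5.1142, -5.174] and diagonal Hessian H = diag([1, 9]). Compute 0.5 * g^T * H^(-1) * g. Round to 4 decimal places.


Step 1: H is diagonal, so H^(-1) * g = [-5.1142, -0.5749].
Step 2: g^T H^(-1) g = sum_i g_i^2 / H_ii
  = (-5.1142)^2/1 + (-5.174)^2/9
  = 26.155 + 2.9745 = 29.1295
Step 3: Objective decrease = 0.5 * g^T H^(-1) g = 14.5648


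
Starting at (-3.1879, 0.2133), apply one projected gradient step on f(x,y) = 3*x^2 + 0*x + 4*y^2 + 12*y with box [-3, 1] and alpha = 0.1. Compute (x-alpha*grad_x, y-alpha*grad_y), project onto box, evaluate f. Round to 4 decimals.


Step 1: Compute gradient at (-3.1879, 0.2133).
grad_x = 2*3*-3.1879 + 0 = -19.1274
grad_y = 2*4*0.2133 + 12 = 13.7064
Step 2: Gradient step.
x_raw = -3.1879 - 0.1*-19.1274 = -1.2752
y_raw = 0.2133 - 0.1*13.7064 = -1.1573
Step 3: Project onto [-3, 1].
x_proj = clip(-1.2752) = -1.2752
y_proj = clip(-1.1573) = -1.1573
Step 4: Evaluate f.
f(-1.2752, -1.1573) = -3.6522


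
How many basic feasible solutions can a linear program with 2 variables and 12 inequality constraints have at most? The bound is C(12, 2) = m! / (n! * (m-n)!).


Each vertex corresponds to some choice of n active constraints out of m, so the number of vertices is at most C(m, n) = m! / (n!(m-n)!).
m = 12, n = 2
Numerator: 12 * 11
Denominator: 2! = 2
C(12, 2) = 66


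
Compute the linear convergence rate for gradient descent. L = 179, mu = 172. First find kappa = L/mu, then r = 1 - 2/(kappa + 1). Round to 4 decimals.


Step 1: Compute the condition number.
kappa = L/mu = 179/172 = 1.0407
Step 2: Compute the convergence rate.
r = 1 - 2/(kappa + 1) = 1 - 2*mu/(L + mu) = (L - mu)/(L + mu) = 7/351 = 0.0199


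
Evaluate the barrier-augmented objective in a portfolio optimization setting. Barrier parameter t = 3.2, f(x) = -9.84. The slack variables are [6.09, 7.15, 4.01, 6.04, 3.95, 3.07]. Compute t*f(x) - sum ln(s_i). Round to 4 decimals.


Step 1: Compute log-barrier.
ln values: [1.8066, 1.9671, 1.3888, 1.7984, 1.3737, 1.1217]
phi = -(1.8066 + 1.9671 + 1.3888 + 1.7984 + 1.3737 + 1.1217) = -9.4563
Step 2: Compute augmented objective.
t*f(x) = 3.2*-9.84 = -31.488
Total = -31.488 - 9.4563 = -40.9443


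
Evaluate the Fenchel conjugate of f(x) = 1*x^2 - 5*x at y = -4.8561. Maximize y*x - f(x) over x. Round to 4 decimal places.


f*(y) = sup_x {y*x - a*x^2 - b*x} = sup_x {(y-b)*x - a*x^2}
FOC: (y - b) - 2a*x = 0 => x* = (y - b)/(2a)
x* = (-4.8561 + 5)/(2*1) = 0.072
f*(-4.8561) = (y-b)^2/(4a) = (-4.8561 + 5)^2/(4*1)
= 0.0207/4 = 0.0052


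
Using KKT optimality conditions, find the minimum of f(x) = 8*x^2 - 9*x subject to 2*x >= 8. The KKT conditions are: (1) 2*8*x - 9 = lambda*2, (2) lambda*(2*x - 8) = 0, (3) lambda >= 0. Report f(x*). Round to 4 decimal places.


Step 1: Try lambda = 0 (constraint inactive).
x_unc = 9/(2*8) = 0.5625
Check: 2*0.5625 = 1.125 < 8 -- violated!
Step 2: Constraint must be active: 2*x = 8
x* = 8/2 = 4.0
lambda = (2*8*4.0 - 9)/2 = 27.5
Step 3: Compute optimal value.
f(x*) = 8*4.0^2 - 9*4.0 = 92.0


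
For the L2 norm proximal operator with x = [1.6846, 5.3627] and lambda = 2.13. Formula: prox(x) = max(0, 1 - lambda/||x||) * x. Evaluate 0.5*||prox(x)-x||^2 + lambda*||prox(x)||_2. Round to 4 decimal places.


Step 1: Compute ||x||.
||x|| = 5.6211
Step 2: Compute scaling factor.
scale = max(0, 1 - 2.13/5.6211) = 0.6211
Step 3: prox(x) = [1.0463, 3.3306]
||prox(x)|| = 3.4911
Step 4: Proximal objective.
0.5*||prox-x||^2 = 2.2685
lambda*||prox|| = 7.436
Total = 9.7044


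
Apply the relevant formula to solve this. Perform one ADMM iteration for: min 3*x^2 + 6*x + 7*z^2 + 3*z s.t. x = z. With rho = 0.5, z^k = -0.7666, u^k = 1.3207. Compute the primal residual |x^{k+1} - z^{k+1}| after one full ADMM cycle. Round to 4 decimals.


ADMM iteration with rho = 0.5, z^k = -0.7666, u^k = 1.3207
Step 1: x-update.
Minimize 3*x^2 + 6*x + (0.5/2)*(x + 0.7666 + 1.3207)^2
FOC: (2*3 + 0.5)*x = -6 + 0.5*(-0.7666 - 1.3207)
x^{k+1} = -1.0836
Step 2: z-update.
Minimize 7*z^2 + 3*z + (0.5/2)*(-1.0836 - z + 1.3207)^2
FOC: (2*7 + 0.5)*z = -3 + 0.5*(-1.0836 + 1.3207)
z^{k+1} = -0.1987
Step 3: u-update.
u^{k+1} = 1.3207 - 1.0836 + 0.1987 = 0.4358
Step 4: Primal residual = |-1.0836 + 0.1987| = 0.8849


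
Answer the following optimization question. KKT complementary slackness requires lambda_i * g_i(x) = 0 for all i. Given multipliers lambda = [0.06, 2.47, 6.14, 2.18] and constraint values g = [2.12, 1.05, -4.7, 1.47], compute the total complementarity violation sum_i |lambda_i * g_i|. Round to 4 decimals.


KKT complementary slackness check:
lambda_1 * g_1 = 0.06 * 2.12 = 0.1272
lambda_2 * g_2 = 2.47 * 1.05 = 2.5935
lambda_3 * g_3 = 6.14 * -4.7 = -28.858
lambda_4 * g_4 = 2.18 * 1.47 = 3.2046
Total violation = 0.1272 + 2.5935 + 28.858 + 3.2046 = 34.7833


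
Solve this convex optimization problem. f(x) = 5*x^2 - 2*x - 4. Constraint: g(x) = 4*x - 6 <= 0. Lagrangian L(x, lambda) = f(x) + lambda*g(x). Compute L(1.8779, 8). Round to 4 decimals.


Step 1: Evaluate f(x).
f(1.8779) = 5*1.8779^2 - 2*1.8779 - 4 = 9.8767
Step 2: Evaluate g(x).
g(1.8779) = 4*1.8779 - 6 = 1.5116
Step 3: Compute Lagrangian.
L = 9.8767 + 8*1.5116 = 21.9695


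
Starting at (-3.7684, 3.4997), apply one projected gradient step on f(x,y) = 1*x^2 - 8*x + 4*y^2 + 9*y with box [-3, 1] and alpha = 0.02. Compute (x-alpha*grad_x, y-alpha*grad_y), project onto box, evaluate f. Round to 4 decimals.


Step 1: Compute gradient at (-3.7684, 3.4997).
grad_x = 2*1*-3.7684 - 8 = -15.5368
grad_y = 2*4*3.4997 + 9 = 36.9976
Step 2: Gradient step.
x_raw = -3.7684 - 0.02*-15.5368 = -3.4577
y_raw = 3.4997 - 0.02*36.9976 = 2.7597
Step 3: Project onto [-3, 1].
x_proj = clip(-3.4577) = -3.0
y_proj = clip(2.7597) = 1.0
Step 4: Evaluate f.
f(-3.0, 1.0) = 46.0


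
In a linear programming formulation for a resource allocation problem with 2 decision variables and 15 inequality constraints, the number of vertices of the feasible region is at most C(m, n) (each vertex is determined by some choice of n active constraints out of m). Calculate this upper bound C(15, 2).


Each vertex corresponds to some choice of n active constraints out of m, so the number of vertices is at most C(m, n) = m! / (n!(m-n)!).
m = 15, n = 2
Numerator: 15 * 14
Denominator: 2! = 2
C(15, 2) = 105


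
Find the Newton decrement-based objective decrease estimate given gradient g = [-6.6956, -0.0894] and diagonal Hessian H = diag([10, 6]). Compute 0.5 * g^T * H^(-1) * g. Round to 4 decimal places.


Step 1: H is diagonal, so H^(-1) * g = [-0.6696, -0.0149].
Step 2: g^T H^(-1) g = sum_i g_i^2 / H_ii
  = (-6.6956)^2/10 + (-0.0894)^2/6
  = 4.4831 + 0.0013 = 4.4844
Step 3: Objective decrease = 0.5 * g^T H^(-1) g = 2.2422


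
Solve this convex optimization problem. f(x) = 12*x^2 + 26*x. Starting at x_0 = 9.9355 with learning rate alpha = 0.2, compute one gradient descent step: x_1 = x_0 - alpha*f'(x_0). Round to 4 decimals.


We compute the gradient at x_0 and apply the update.
f'(x) = 24*x + 26
f'(9.9355) = 24*9.9355 + 26 = 264.452
x_1 = 9.9355 - 0.2*264.452 = -42.9549


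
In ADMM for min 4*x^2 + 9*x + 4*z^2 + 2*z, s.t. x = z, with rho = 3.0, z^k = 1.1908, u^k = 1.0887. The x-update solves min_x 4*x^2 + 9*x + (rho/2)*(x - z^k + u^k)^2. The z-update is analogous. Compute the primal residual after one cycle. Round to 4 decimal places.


ADMM iteration with rho = 3.0, z^k = 1.1908, u^k = 1.0887
Step 1: x-update.
Minimize 4*x^2 + 9*x + (3.0/2)*(x - 1.1908 + 1.0887)^2
FOC: (2*4 + 3.0)*x = -9 + 3.0*(1.1908 - 1.0887)
x^{k+1} = -0.7903
Step 2: z-update.
Minimize 4*z^2 + 2*z + (3.0/2)*(-0.7903 - z + 1.0887)^2
FOC: (2*4 + 3.0)*z = -2 + 3.0*(-0.7903 + 1.0887)
z^{k+1} = -0.1004
Step 3: u-update.
u^{k+1} = 1.0887 - 0.7903 + 0.1004 = 0.3988
Step 4: Primal residual = |-0.7903 + 0.1004| = 0.6899


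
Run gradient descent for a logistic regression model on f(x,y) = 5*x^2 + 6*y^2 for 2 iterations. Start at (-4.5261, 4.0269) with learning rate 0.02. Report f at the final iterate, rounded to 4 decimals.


Gradient descent on f(x,y) = 5*x^2 + 6*y^2.
Starting point: (-4.5261, 4.0269), alpha = 0.02
Step 1: grad_x = 2*5*-4.5261 = -45.261, grad_y = 2*6*4.0269 = 48.3228
  x_1 = -4.5261 - 0.02*-45.261 = -3.6209
  y_1 = 4.0269 - 0.02*48.3228 = 3.0604
Step 2: grad_x = 2*5*-3.6209 = -36.2088, grad_y = 2*6*3.0604 = 36.7253
  x_2 = -3.6209 - 0.02*-36.2088 = -2.8967
  y_2 = 3.0604 - 0.02*36.7253 = 2.3259
f(-2.8967, 2.3259) = 5*(-2.8967)^2 + 6*2.3259^2 = 74.4144


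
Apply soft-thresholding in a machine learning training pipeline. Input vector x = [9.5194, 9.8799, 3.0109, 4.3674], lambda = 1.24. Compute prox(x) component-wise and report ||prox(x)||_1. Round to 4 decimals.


Soft-thresholding with lambda = 1.24:
prox(9.5194) = sign(9.5194)*max(|9.5194| - 1.24, 0) = 8.2794
prox(9.8799) = sign(9.8799)*max(|9.8799| - 1.24, 0) = 8.6399
prox(3.0109) = sign(3.0109)*max(|3.0109| - 1.24, 0) = 1.7709
prox(4.3674) = sign(4.3674)*max(|4.3674| - 1.24, 0) = 3.1274
prox(x) = [8.2794, 8.6399, 1.7709, 3.1274]
||prox(x)||_1 = 8.2794 + 8.6399 + 1.7709 + 3.1274 = 21.8176


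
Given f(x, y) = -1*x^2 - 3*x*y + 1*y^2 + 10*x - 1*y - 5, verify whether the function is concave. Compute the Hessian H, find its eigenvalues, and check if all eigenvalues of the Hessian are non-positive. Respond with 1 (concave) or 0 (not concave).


The Hessian of f(x,y) = -1*x^2 - 3*x*y + 1*y^2 + 10*x - 1*y - 5 is:
H = [[-2, -3], [-3, 2]]
Trace = -2 + 2 = 0
Determinant = -2*2 - (-3)^2 = -13
Discriminant = (0)^2 - 4*-13 = 52.0
Eigenvalues: lambda_1 = -3.6056, lambda_2 = 3.6056
The function is not concave.

0


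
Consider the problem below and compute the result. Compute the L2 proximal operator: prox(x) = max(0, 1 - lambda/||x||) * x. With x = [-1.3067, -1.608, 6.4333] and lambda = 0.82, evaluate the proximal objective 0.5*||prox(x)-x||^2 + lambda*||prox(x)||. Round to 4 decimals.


Step 1: Compute ||x||.
||x|| = 6.7587
Step 2: Compute scaling factor.
scale = max(0, 1 - 0.82/6.7587) = 0.8787
Step 3: prox(x) = [-1.1482, -1.4129, 5.6528]
||prox(x)|| = 5.9387
Step 4: Proximal objective.
0.5*||prox-x||^2 = 0.3362
lambda*||prox|| = 4.8697
Total = 5.206


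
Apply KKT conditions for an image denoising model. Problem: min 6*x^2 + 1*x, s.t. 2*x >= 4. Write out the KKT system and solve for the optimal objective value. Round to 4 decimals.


Step 1: Try lambda = 0 (constraint inactive).
x_unc = -1/(2*6) = -0.0833
Check: 2*-0.0833 = -0.1666 < 4 -- violated!
Step 2: Constraint must be active: 2*x = 4
x* = 4/2 = 2.0
lambda = (2*6*2.0 + 1)/2 = 12.5
Step 3: Compute optimal value.
f(x*) = 6*2.0^2 + 1*2.0 = 26.0


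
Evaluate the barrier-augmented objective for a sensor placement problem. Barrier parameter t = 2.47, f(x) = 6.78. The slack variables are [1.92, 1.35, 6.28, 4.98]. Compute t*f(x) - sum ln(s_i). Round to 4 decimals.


Step 1: Compute log-barrier.
ln values: [0.6523, 0.3001, 1.8374, 1.6054]
phi = -(0.6523 + 0.3001 + 1.8374 + 1.6054) = -4.3952
Step 2: Compute augmented objective.
t*f(x) = 2.47*6.78 = 16.7466
Total = 16.7466 - 4.3952 = 12.3514


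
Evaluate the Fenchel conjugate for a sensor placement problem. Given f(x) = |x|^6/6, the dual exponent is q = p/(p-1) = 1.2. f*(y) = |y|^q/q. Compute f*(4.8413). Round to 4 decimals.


The conjugate exponent q satisfies 1/p + 1/q = 1.
p = 6, so q = 6/(6 - 1) = 1.2
|y|^q = 4.8413^1.2 = 6.6367
f*(4.8413) = 6.6367 / 1.2 = 5.5306


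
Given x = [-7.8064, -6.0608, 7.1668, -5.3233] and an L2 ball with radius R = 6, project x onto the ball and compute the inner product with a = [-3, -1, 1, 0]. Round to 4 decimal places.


Step 1: Compute ||x|| (intermediates to 6 decimals).
||x|| = sqrt((-7.8064)^2 + (-6.0608)^2 + 7.1668^2 + (-5.3233)^2) = 13.318173
Step 2: Project.
Since ||x|| > R, scale = R/||x|| = 6/13.318173 = 0.450512, proj(x) = scale * x
proj(x) = [-3.516877, -2.730463, 3.228729, -2.398211]
Step 3: Dot product.
a^T * proj(x) = -3*(-3.516877) - 1*(-2.730463) + 1*3.228729 + 0*(-2.398211) = 16.5098


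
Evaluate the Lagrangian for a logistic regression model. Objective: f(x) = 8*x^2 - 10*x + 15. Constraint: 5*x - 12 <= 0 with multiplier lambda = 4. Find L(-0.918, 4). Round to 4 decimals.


Step 1: Evaluate f(x).
f(-0.918) = 8*(-0.918)^2 - 10*(-0.918) + 15 = 30.9218
Step 2: Evaluate g(x).
g(-0.918) = 5*-0.918 - 12 = -16.59
Step 3: Compute Lagrangian.
L = 30.9218 + 4*-16.59 = -35.4382


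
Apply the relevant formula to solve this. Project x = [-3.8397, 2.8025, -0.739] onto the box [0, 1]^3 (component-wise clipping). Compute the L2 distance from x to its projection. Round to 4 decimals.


Project each component onto [0, 1].
clip(-3.8397) = 0.0, clip(2.8025) = 1.0, clip(-0.739) = 0.0
Projection = [0.0, 1.0, 0.0]
Squared diffs: [14.7433, 3.249, 0.5461]
Distance = sqrt(18.5384) = 4.3056


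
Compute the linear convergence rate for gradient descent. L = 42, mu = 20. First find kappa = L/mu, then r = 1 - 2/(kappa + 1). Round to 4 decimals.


Step 1: Compute the condition number.
kappa = L/mu = 42/20 = 2.1
Step 2: Compute the convergence rate.
r = 1 - 2/(kappa + 1) = 1 - 2*mu/(L + mu) = (L - mu)/(L + mu) = 22/62 = 0.3548


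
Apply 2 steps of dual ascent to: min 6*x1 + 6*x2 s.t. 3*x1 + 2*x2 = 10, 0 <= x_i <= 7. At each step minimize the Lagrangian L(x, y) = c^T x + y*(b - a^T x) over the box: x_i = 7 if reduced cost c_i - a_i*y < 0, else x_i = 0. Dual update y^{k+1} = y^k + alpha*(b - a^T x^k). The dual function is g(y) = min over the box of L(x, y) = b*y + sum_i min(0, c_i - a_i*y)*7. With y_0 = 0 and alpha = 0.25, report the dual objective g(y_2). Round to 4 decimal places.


Dual ascent for LP: min 6*x1 + 6*x2, 3*x1 + 2*x2 = 10, 0 <= x_i <= 7
Step 1: y^k = 0.0, reduced costs: (6.0, 6.0)
  x^k = (0.0, 0.0), subgradient = b - a^T x = 10.0
  y^{k+1} = 0.0 + 0.25*10.0 = 2.5
Step 2: y^k = 2.5, reduced costs: (-1.5, 1.0)
  x^k = (7.0, 0.0), subgradient = b - a^T x = -11.0
  y^{k+1} = 2.5 + 0.25*-11.0 = -0.25
Dual objective at y_2 = -0.25: reduced costs (6.75, 6.5), box minimizer x = (0.0, 0.0)
g(y_2) = b*y + (c1 - a1*y)*x1 + (c2 - a2*y)*x2 = 10*(-0.25) + 6.75*0.0 + 6.5*0.0 = -2.5 + 0.0 + 0.0 = -2.5


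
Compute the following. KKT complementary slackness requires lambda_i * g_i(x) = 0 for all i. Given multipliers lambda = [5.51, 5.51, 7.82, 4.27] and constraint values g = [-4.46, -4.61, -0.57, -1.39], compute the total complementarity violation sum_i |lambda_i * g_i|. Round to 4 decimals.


KKT complementary slackness check:
lambda_1 * g_1 = 5.51 * -4.46 = -24.5746
lambda_2 * g_2 = 5.51 * -4.61 = -25.4011
lambda_3 * g_3 = 7.82 * -0.57 = -4.4574
lambda_4 * g_4 = 4.27 * -1.39 = -5.9353
Total violation = 24.5746 + 25.4011 + 4.4574 + 5.9353 = 60.3684


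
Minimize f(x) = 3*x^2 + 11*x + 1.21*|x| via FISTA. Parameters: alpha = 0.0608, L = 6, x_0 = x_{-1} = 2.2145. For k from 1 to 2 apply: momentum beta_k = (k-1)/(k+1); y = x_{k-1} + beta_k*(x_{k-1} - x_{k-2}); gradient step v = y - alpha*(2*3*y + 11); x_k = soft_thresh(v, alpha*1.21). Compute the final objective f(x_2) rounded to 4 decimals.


FISTA on f(x) = 3*x^2 + 11*x + 1.21*|x|
L = 6, alpha = 0.0608
Iteration 1: beta = 0.0, y = 2.2145 + 0.0*(2.2145 - 2.2145) = 2.2145
  grad(y) = 24.287, v = y - alpha*grad = 0.7379
  prox(v) = soft_thresh(0.7379, 0.0736) = 0.6643
Iteration 2: beta = 0.3333, y = 0.6643 + 0.3333*(0.6643 - 2.2145) = 0.1475
  grad(y) = 11.8853, v = y - alpha*grad = -0.5751
  prox(v) = soft_thresh(-0.5751, 0.0736) = -0.5015
f(x_2) = 3*(-0.5015)^2 + 11*(-0.5015) + 1.21*|-0.5015| = -4.1553


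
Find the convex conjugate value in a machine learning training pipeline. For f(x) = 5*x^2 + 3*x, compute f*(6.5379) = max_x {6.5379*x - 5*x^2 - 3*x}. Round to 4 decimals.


f*(y) = sup_x {y*x - a*x^2 - b*x} = sup_x {(y-b)*x - a*x^2}
FOC: (y - b) - 2a*x = 0 => x* = (y - b)/(2a)
x* = (6.5379 - 3)/(2*5) = 0.3538
f*(6.5379) = (y-b)^2/(4a) = (6.5379 - 3)^2/(4*5)
= 12.5167/20 = 0.6258


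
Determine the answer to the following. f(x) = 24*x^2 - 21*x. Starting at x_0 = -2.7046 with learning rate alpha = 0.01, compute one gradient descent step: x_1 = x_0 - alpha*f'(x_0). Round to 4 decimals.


We compute the gradient at x_0 and apply the update.
f'(x) = 48*x - 21
f'(-2.7046) = 48*-2.7046 - 21 = -150.8208
x_1 = -2.7046 - 0.01*-150.8208 = -1.1964


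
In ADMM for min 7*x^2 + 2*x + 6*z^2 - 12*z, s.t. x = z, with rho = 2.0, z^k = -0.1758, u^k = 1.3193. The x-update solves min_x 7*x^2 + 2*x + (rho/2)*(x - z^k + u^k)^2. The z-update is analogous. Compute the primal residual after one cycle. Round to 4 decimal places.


ADMM iteration with rho = 2.0, z^k = -0.1758, u^k = 1.3193
Step 1: x-update.
Minimize 7*x^2 + 2*x + (2.0/2)*(x + 0.1758 + 1.3193)^2
FOC: (2*7 + 2.0)*x = -2 + 2.0*(-0.1758 - 1.3193)
x^{k+1} = -0.3119
Step 2: z-update.
Minimize 6*z^2 - 12*z + (2.0/2)*(-0.3119 - z + 1.3193)^2
FOC: (2*6 + 2.0)*z = 12 + 2.0*(-0.3119 + 1.3193)
z^{k+1} = 1.0011
Step 3: u-update.
u^{k+1} = 1.3193 - 0.3119 - 1.0011 = 0.0064
Step 4: Primal residual = |-0.3119 - 1.0011| = 1.3129


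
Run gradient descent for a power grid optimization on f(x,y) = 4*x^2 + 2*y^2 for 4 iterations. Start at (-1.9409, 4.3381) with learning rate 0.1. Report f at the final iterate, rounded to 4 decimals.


Gradient descent on f(x,y) = 4*x^2 + 2*y^2.
Starting point: (-1.9409, 4.3381), alpha = 0.1
Step 1: grad_x = 2*4*-1.9409 = -15.5272, grad_y = 2*2*4.3381 = 17.3524
  x_1 = -1.9409 - 0.1*-15.5272 = -0.3882
  y_1 = 4.3381 - 0.1*17.3524 = 2.6029
Step 2: grad_x = 2*4*-0.3882 = -3.1054, grad_y = 2*2*2.6029 = 10.4114
  x_2 = -0.3882 - 0.1*-3.1054 = -0.0776
  y_2 = 2.6029 - 0.1*10.4114 = 1.5617
Step 3: grad_x = 2*4*-0.0776 = -0.6211, grad_y = 2*2*1.5617 = 6.2469
  x_3 = -0.0776 - 0.1*-0.6211 = -0.0155
  y_3 = 1.5617 - 0.1*6.2469 = 0.937
Step 4: grad_x = 2*4*-0.0155 = -0.1242, grad_y = 2*2*0.937 = 3.7481
  x_4 = -0.0155 - 0.1*-0.1242 = -0.0031
  y_4 = 0.937 - 0.1*3.7481 = 0.5622
f(-0.0031, 0.5622) = 4*(-0.0031)^2 + 2*0.5622^2 = 0.6322


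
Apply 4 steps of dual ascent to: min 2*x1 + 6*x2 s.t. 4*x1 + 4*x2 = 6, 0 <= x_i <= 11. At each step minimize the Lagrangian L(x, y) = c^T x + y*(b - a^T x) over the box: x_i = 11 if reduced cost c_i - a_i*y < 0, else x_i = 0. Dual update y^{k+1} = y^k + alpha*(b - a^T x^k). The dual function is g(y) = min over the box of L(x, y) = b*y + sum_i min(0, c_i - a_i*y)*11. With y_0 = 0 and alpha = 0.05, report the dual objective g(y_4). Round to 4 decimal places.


Dual ascent for LP: min 2*x1 + 6*x2, 4*x1 + 4*x2 = 6, 0 <= x_i <= 11
Step 1: y^k = 0.0, reduced costs: (2.0, 6.0)
  x^k = (0.0, 0.0), subgradient = b - a^T x = 6.0
  y^{k+1} = 0.0 + 0.05*6.0 = 0.3
Step 2: y^k = 0.3, reduced costs: (0.8, 4.8)
  x^k = (0.0, 0.0), subgradient = b - a^T x = 6.0
  y^{k+1} = 0.3 + 0.05*6.0 = 0.6
Step 3: y^k = 0.6, reduced costs: (-0.4, 3.6)
  x^k = (11.0, 0.0), subgradient = b - a^T x = -38.0
  y^{k+1} = 0.6 + 0.05*-38.0 = -1.3
Step 4: y^k = -1.3, reduced costs: (7.2, 11.2)
  x^k = (0.0, 0.0), subgradient = b - a^T x = 6.0
  y^{k+1} = -1.3 + 0.05*6.0 = -1.0
Dual objective at y_4 = -1.0: reduced costs (6.0, 10.0), box minimizer x = (0.0, 0.0)
g(y_4) = b*y + (c1 - a1*y)*x1 + (c2 - a2*y)*x2 = 6*(-1.0) + 6.0*0.0 + 10.0*0.0 = -6.0 + 0.0 + 0.0 = -6.0


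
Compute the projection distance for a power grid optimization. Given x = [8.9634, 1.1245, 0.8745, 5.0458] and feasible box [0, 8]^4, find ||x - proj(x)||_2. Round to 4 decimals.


Project each component onto [0, 8].
clip(8.9634) = 8.0, clip(1.1245) = 1.1245, clip(0.8745) = 0.8745, clip(5.0458) = 5.0458
Projection = [8.0, 1.1245, 0.8745, 5.0458]
Squared diffs: [0.9281, 0.0, 0.0, 0.0]
Distance = sqrt(0.9281) = 0.9634


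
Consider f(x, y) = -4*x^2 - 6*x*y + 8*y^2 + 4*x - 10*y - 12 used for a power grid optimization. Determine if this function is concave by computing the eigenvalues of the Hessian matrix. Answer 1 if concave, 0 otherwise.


The Hessian of f(x,y) = -4*x^2 - 6*x*y + 8*y^2 + 4*x - 10*y - 12 is:
H = [[-8, -6], [-6, 16]]
Trace = -8 + 16 = 8
Determinant = -8*16 - (-6)^2 = -164
Discriminant = (8)^2 - 4*-164 = 720.0
Eigenvalues: lambda_1 = -9.4164, lambda_2 = 17.4164
The function is not concave.

0


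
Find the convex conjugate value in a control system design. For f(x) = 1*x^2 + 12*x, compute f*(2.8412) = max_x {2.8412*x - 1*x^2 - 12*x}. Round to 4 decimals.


f*(y) = sup_x {y*x - a*x^2 - b*x} = sup_x {(y-b)*x - a*x^2}
FOC: (y - b) - 2a*x = 0 => x* = (y - b)/(2a)
x* = (2.8412 - 12)/(2*1) = -4.5794
f*(2.8412) = (y-b)^2/(4a) = (2.8412 - 12)^2/(4*1)
= 83.8836/4 = 20.9709


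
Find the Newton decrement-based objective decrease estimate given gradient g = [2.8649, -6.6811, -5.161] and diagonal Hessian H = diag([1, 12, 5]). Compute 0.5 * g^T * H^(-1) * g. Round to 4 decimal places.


Step 1: H is diagonal, so H^(-1) * g = [2.8649, -0.5568, -1.0322].
Step 2: g^T H^(-1) g = sum_i g_i^2 / H_ii
  = (2.8649)^2/1 + (-6.6811)^2/12 + (-5.161)^2/5
  = 8.2077 + 3.7198 + 5.3272 = 17.2546
Step 3: Objective decrease = 0.5 * g^T H^(-1) g = 8.6273


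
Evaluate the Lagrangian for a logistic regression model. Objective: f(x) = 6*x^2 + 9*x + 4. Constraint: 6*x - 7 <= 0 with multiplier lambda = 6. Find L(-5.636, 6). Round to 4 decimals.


Step 1: Evaluate f(x).
f(-5.636) = 6*(-5.636)^2 + 9*(-5.636) + 4 = 143.863
Step 2: Evaluate g(x).
g(-5.636) = 6*-5.636 - 7 = -40.816
Step 3: Compute Lagrangian.
L = 143.863 + 6*-40.816 = -101.033


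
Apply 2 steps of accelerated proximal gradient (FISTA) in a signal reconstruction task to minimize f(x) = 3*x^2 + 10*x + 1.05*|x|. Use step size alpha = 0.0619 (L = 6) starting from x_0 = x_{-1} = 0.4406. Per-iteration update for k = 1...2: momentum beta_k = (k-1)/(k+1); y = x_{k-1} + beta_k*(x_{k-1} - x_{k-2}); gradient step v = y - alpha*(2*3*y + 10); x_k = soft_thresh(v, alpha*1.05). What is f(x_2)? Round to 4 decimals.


FISTA on f(x) = 3*x^2 + 10*x + 1.05*|x|
L = 6, alpha = 0.0619
Iteration 1: beta = 0.0, y = 0.4406 + 0.0*(0.4406 - 0.4406) = 0.4406
  grad(y) = 12.6436, v = y - alpha*grad = -0.342
  prox(v) = soft_thresh(-0.342, 0.065) = -0.277
Iteration 2: beta = 0.3333, y = -0.277 + 0.3333*(-0.277 - 0.4406) = -0.5163
  grad(y) = 6.9024, v = y - alpha*grad = -0.9435
  prox(v) = soft_thresh(-0.9435, 0.065) = -0.8785
f(x_2) = 3*(-0.8785)^2 + 10*(-0.8785) + 1.05*|-0.8785| = -5.5474


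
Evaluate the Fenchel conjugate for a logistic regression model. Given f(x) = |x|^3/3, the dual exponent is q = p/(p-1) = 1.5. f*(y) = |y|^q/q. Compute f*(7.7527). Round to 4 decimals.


The conjugate exponent q satisfies 1/p + 1/q = 1.
p = 3, so q = 3/(3 - 1) = 1.5
|y|^q = 7.7527^1.5 = 21.5864
f*(7.7527) = 21.5864 / 1.5 = 14.3909


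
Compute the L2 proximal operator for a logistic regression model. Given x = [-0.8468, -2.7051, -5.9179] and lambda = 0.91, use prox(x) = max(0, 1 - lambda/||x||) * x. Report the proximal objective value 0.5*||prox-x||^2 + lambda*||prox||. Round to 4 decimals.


Step 1: Compute ||x||.
||x|| = 6.5617
Step 2: Compute scaling factor.
scale = max(0, 1 - 0.91/6.5617) = 0.8613
Step 3: prox(x) = [-0.7294, -2.3299, -5.0972]
||prox(x)|| = 5.6517
Step 4: Proximal objective.
0.5*||prox-x||^2 = 0.4141
lambda*||prox|| = 5.143
Total = 5.5571


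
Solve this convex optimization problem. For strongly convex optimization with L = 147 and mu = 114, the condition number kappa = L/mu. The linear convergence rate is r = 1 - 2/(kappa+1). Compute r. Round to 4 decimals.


Step 1: Compute the condition number.
kappa = L/mu = 147/114 = 1.2895
Step 2: Compute the convergence rate.
r = 1 - 2/(kappa + 1) = 1 - 2*mu/(L + mu) = (L - mu)/(L + mu) = 33/261 = 0.1264


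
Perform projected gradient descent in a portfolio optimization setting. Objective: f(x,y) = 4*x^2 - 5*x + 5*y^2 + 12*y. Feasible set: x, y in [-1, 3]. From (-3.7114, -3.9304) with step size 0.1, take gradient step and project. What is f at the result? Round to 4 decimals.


Step 1: Compute gradient at (-3.7114, -3.9304).
grad_x = 2*4*-3.7114 - 5 = -34.6912
grad_y = 2*5*-3.9304 + 12 = -27.304
Step 2: Gradient step.
x_raw = -3.7114 - 0.1*-34.6912 = -0.2423
y_raw = -3.9304 - 0.1*-27.304 = -1.2
Step 3: Project onto [-1, 3].
x_proj = clip(-0.2423) = -0.2423
y_proj = clip(-1.2) = -1.0
Step 4: Evaluate f.
f(-0.2423, -1.0) = -5.5538


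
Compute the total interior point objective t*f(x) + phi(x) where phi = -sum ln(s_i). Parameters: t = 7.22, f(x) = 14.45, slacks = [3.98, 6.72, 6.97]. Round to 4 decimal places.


Step 1: Compute log-barrier.
ln values: [1.3813, 1.9051, 1.9416]
phi = -(1.3813 + 1.9051 + 1.9416) = -5.228
Step 2: Compute augmented objective.
t*f(x) = 7.22*14.45 = 104.329
Total = 104.329 - 5.228 = 99.101


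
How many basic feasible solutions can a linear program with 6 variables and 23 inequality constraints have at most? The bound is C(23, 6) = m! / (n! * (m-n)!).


Each vertex corresponds to some choice of n active constraints out of m, so the number of vertices is at most C(m, n) = m! / (n!(m-n)!).
m = 23, n = 6
Numerator: 23 * 22 * 21 * 20 * 19 * 18
Denominator: 6! = 720
C(23, 6) = 100947


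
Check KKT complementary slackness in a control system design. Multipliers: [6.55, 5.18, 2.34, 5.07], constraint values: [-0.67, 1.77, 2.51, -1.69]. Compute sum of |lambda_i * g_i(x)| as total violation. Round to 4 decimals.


KKT complementary slackness check:
lambda_1 * g_1 = 6.55 * -0.67 = -4.3885
lambda_2 * g_2 = 5.18 * 1.77 = 9.1686
lambda_3 * g_3 = 2.34 * 2.51 = 5.8734
lambda_4 * g_4 = 5.07 * -1.69 = -8.5683
Total violation = 4.3885 + 9.1686 + 5.8734 + 8.5683 = 27.9988


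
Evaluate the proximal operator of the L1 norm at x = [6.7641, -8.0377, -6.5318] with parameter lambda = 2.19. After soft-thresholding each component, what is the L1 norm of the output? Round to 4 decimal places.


Soft-thresholding with lambda = 2.19:
prox(6.7641) = sign(6.7641)*max(|6.7641| - 2.19, 0) = 4.5741
prox(-8.0377) = sign(-8.0377)*max(|-8.0377| - 2.19, 0) = -5.8477
prox(-6.5318) = sign(-6.5318)*max(|-6.5318| - 2.19, 0) = -4.3418
prox(x) = [4.5741, -5.8477, -4.3418]
||prox(x)||_1 = 4.5741 + 5.8477 + 4.3418 = 14.7636


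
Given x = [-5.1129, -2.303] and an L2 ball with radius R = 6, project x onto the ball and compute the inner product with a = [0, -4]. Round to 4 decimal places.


Step 1: Compute ||x|| (intermediates to 6 decimals).
||x|| = sqrt((-5.1129)^2 + (-2.303)^2) = 5.607634
Step 2: Project.
Since ||x|| <= R, proj = x (no scaling needed).
proj(x) = [-5.1129, -2.303]
Step 3: Dot product.
a^T * proj(x) = 0*(-5.1129) - 4*(-2.303) = 9.212


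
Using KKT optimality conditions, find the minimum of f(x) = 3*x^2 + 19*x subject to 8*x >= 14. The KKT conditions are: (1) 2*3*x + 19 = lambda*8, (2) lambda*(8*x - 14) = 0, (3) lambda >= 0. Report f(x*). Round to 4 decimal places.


Step 1: Try lambda = 0 (constraint inactive).
x_unc = -19/(2*3) = -3.1667
Check: 8*-3.1667 = -25.3336 < 14 -- violated!
Step 2: Constraint must be active: 8*x = 14
x* = 14/8 = 1.75
lambda = (2*3*1.75 + 19)/8 = 3.6875
Step 3: Compute optimal value.
f(x*) = 3*1.75^2 + 19*1.75 = 42.4375


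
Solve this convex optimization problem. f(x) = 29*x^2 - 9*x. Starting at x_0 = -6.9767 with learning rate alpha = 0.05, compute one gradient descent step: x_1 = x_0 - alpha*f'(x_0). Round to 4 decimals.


We compute the gradient at x_0 and apply the update.
f'(x) = 58*x - 9
f'(-6.9767) = 58*-6.9767 - 9 = -413.6486
x_1 = -6.9767 - 0.05*-413.6486 = 13.7057


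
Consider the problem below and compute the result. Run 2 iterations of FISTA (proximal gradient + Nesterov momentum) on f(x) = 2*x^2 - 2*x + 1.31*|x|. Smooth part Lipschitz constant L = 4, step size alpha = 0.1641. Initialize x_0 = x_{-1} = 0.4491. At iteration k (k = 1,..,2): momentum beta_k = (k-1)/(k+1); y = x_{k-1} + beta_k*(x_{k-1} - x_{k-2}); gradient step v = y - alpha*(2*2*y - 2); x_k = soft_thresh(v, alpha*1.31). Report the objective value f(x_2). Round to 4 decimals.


FISTA on f(x) = 2*x^2 - 2*x + 1.31*|x|
L = 4, alpha = 0.1641
Iteration 1: beta = 0.0, y = 0.4491 + 0.0*(0.4491 - 0.4491) = 0.4491
  grad(y) = -0.2036, v = y - alpha*grad = 0.4825
  prox(v) = soft_thresh(0.4825, 0.215) = 0.2675
Iteration 2: beta = 0.3333, y = 0.2675 + 0.3333*(0.2675 - 0.4491) = 0.207
  grad(y) = -1.1719, v = y - alpha*grad = 0.3993
  prox(v) = soft_thresh(0.3993, 0.215) = 0.1844
f(x_2) = 2*0.1844^2 - 2*0.1844 + 1.31*|0.1844| = -0.0592


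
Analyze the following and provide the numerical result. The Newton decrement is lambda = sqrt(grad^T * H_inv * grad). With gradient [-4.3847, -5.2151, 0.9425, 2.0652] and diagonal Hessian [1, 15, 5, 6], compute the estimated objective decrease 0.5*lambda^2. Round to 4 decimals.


Step 1: H is diagonal, so H^(-1) * g = [-4.3847, -0.3477, 0.1885, 0.3442].
Step 2: g^T H^(-1) g = sum_i g_i^2 / H_ii
  = (-4.3847)^2/1 + (-5.2151)^2/15 + (0.9425)^2/5 + (2.0652)^2/6
  = 19.2256 + 1.8132 + 0.1777 + 0.7108 = 21.9272
Step 3: Objective decrease = 0.5 * g^T H^(-1) g = 10.9636


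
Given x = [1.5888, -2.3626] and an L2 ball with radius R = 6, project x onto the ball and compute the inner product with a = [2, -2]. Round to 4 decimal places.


Step 1: Compute ||x|| (intermediates to 6 decimals).
||x|| = sqrt(1.5888^2 + (-2.3626)^2) = 2.847133
Step 2: Project.
Since ||x|| <= R, proj = x (no scaling needed).
proj(x) = [1.5888, -2.3626]
Step 3: Dot product.
a^T * proj(x) = 2*1.5888 - 2*(-2.3626) = 7.9028


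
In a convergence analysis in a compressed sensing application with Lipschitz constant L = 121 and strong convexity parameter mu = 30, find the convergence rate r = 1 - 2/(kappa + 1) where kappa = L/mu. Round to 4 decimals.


Step 1: Compute the condition number.
kappa = L/mu = 121/30 = 4.0333
Step 2: Compute the convergence rate.
r = 1 - 2/(kappa + 1) = 1 - 2*mu/(L + mu) = (L - mu)/(L + mu) = 91/151 = 0.6026


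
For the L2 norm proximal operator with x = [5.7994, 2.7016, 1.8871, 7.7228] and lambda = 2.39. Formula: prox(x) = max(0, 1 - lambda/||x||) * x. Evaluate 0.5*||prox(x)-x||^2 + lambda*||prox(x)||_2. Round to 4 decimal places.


Step 1: Compute ||x||.
||x|| = 10.2046
Step 2: Compute scaling factor.
scale = max(0, 1 - 2.39/10.2046) = 0.7658
Step 3: prox(x) = [4.4411, 2.0689, 1.4451, 5.9141]
||prox(x)|| = 7.8146
Step 4: Proximal objective.
0.5*||prox-x||^2 = 2.8561
lambda*||prox|| = 18.6769
Total = 21.533


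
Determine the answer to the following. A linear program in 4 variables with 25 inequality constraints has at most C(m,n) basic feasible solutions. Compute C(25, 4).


Each vertex corresponds to some choice of n active constraints out of m, so the number of vertices is at most C(m, n) = m! / (n!(m-n)!).
m = 25, n = 4
Numerator: 25 * 24 * 23 * 22
Denominator: 4! = 24
C(25, 4) = 12650


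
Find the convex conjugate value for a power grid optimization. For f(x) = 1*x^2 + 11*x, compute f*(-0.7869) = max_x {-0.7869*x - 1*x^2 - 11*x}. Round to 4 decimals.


f*(y) = sup_x {y*x - a*x^2 - b*x} = sup_x {(y-b)*x - a*x^2}
FOC: (y - b) - 2a*x = 0 => x* = (y - b)/(2a)
x* = (-0.7869 - 11)/(2*1) = -5.8935
f*(-0.7869) = (y-b)^2/(4a) = (-0.7869 - 11)^2/(4*1)
= 138.931/4 = 34.7328


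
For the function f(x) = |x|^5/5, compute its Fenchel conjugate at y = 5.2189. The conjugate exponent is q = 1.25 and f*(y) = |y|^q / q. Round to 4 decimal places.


The conjugate exponent q satisfies 1/p + 1/q = 1.
p = 5, so q = 5/(5 - 1) = 1.25
|y|^q = 5.2189^1.25 = 7.8881
f*(5.2189) = 7.8881 / 1.25 = 6.3105


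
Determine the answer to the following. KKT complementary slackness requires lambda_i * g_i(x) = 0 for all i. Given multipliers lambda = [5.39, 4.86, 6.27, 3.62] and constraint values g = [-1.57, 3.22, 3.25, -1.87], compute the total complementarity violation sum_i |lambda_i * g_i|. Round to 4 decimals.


KKT complementary slackness check:
lambda_1 * g_1 = 5.39 * -1.57 = -8.4623
lambda_2 * g_2 = 4.86 * 3.22 = 15.6492
lambda_3 * g_3 = 6.27 * 3.25 = 20.3775
lambda_4 * g_4 = 3.62 * -1.87 = -6.7694
Total violation = 8.4623 + 15.6492 + 20.3775 + 6.7694 = 51.2584


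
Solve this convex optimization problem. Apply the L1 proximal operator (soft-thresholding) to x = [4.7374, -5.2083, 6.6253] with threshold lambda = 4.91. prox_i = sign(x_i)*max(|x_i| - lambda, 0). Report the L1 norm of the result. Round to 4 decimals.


Soft-thresholding with lambda = 4.91:
prox(4.7374) = sign(4.7374)*max(|4.7374| - 4.91, 0) = 0.0
prox(-5.2083) = sign(-5.2083)*max(|-5.2083| - 4.91, 0) = -0.2983
prox(6.6253) = sign(6.6253)*max(|6.6253| - 4.91, 0) = 1.7153
prox(x) = [0.0, -0.2983, 1.7153]
||prox(x)||_1 = 0.0 + 0.2983 + 1.7153 = 2.0136


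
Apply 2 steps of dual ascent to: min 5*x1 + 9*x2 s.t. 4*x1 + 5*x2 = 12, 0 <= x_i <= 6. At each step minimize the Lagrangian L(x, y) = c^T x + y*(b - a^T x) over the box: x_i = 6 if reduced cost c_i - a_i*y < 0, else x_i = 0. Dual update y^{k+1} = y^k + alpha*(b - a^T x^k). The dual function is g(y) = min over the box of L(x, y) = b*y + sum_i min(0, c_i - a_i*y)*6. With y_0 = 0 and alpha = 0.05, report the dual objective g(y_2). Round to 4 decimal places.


Dual ascent for LP: min 5*x1 + 9*x2, 4*x1 + 5*x2 = 12, 0 <= x_i <= 6
Step 1: y^k = 0.0, reduced costs: (5.0, 9.0)
  x^k = (0.0, 0.0), subgradient = b - a^T x = 12.0
  y^{k+1} = 0.0 + 0.05*12.0 = 0.6
Step 2: y^k = 0.6, reduced costs: (2.6, 6.0)
  x^k = (0.0, 0.0), subgradient = b - a^T x = 12.0
  y^{k+1} = 0.6 + 0.05*12.0 = 1.2
Dual objective at y_2 = 1.2: reduced costs (0.2, 3.0), box minimizer x = (0.0, 0.0)
g(y_2) = b*y + (c1 - a1*y)*x1 + (c2 - a2*y)*x2 = 12*1.2 + 0.2*0.0 + 3.0*0.0 = 14.4 + 0.0 + 0.0 = 14.4


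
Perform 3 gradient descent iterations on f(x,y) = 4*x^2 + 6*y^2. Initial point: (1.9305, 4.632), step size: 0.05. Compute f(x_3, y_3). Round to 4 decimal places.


Gradient descent on f(x,y) = 4*x^2 + 6*y^2.
Starting point: (1.9305, 4.632), alpha = 0.05
Step 1: grad_x = 2*4*1.9305 = 15.444, grad_y = 2*6*4.632 = 55.584
  x_1 = 1.9305 - 0.05*15.444 = 1.1583
  y_1 = 4.632 - 0.05*55.584 = 1.8528
Step 2: grad_x = 2*4*1.1583 = 9.2664, grad_y = 2*6*1.8528 = 22.2336
  x_2 = 1.1583 - 0.05*9.2664 = 0.695
  y_2 = 1.8528 - 0.05*22.2336 = 0.7411
Step 3: grad_x = 2*4*0.695 = 5.5598, grad_y = 2*6*0.7411 = 8.8934
  x_3 = 0.695 - 0.05*5.5598 = 0.417
  y_3 = 0.7411 - 0.05*8.8934 = 0.2964
f(0.417, 0.2964) = 4*0.417^2 + 6*0.2964^2 = 1.2228


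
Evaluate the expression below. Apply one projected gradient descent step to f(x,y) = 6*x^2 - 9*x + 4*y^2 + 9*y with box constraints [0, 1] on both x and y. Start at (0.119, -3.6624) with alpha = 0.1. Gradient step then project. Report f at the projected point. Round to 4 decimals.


Step 1: Compute gradient at (0.119, -3.6624).
grad_x = 2*6*0.119 - 9 = -7.572
grad_y = 2*4*-3.6624 + 9 = -20.2992
Step 2: Gradient step.
x_raw = 0.119 - 0.1*-7.572 = 0.8762
y_raw = -3.6624 - 0.1*-20.2992 = -1.6325
Step 3: Project onto [0, 1].
x_proj = clip(0.8762) = 0.8762
y_proj = clip(-1.6325) = 0.0
Step 4: Evaluate f.
f(0.8762, 0.0) = -3.2794
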